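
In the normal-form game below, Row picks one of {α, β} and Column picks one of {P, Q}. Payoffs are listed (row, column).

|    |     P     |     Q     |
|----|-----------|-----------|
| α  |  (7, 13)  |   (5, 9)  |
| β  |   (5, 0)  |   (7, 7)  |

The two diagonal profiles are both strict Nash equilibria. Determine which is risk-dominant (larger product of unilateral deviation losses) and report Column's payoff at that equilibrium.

7

At (α, P): Row loses 7 − 5 = 2 by deviating; Column loses 13 − 9 = 4. Product = 2·4 = 8.
At (β, Q): Row loses 7 − 5 = 2 by deviating; Column loses 7 − 0 = 7. Product = 2·7 = 14.
14 > 8, so (β, Q) is risk-dominant. Column's payoff there is 7.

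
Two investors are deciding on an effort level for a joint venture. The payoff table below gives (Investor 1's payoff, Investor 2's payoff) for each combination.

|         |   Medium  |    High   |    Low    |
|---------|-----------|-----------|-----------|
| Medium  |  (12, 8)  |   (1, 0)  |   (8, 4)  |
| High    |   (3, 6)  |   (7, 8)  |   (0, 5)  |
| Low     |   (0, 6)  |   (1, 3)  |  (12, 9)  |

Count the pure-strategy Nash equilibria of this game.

Both Medium: Investor 1 gets 12 (best alternative 3); Investor 2 gets 8 (best alternative 4). Neither deviates — NE.
Both High: Investor 1 gets 7 (best alternative 1); Investor 2 gets 8 (best alternative 6). Neither deviates — NE.
Both Low: Investor 1 gets 12 (best alternative 8); Investor 2 gets 9 (best alternative 6). Neither deviates — NE.
(High, Low) is not a NE: Investor 1 would switch to Low (12 > 0).
No other cell survives both best-response checks, so there are 3 pure NE.

3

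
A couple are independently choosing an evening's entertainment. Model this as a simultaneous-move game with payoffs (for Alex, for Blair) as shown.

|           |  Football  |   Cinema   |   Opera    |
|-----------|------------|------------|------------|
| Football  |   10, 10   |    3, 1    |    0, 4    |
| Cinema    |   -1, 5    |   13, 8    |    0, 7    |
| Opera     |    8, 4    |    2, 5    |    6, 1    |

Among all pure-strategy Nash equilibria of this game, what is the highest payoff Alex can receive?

Both Football is a pure NE (Alex: 10 ≥ 8; Blair: 10 ≥ 4). Alex gets 10.
Both Cinema is a pure NE (Alex: 13 ≥ 3; Blair: 8 ≥ 7). Alex gets 13.
Every other cell has a profitable deviation for at least one player. Highest of {10, 13} is 13.

13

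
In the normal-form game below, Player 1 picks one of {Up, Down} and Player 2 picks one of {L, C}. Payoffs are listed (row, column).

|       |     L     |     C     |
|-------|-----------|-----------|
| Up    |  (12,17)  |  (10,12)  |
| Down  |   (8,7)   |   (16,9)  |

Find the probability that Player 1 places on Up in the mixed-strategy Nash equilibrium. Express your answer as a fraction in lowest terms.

2/7

Player 1's mix p on Up must make Player 2 indifferent between L and C.
Player 2's payoff from L: 17p + 7(1−p). From C: 12p + 9(1−p).
Set equal: 5p = 2(1−p) → p = 2/7.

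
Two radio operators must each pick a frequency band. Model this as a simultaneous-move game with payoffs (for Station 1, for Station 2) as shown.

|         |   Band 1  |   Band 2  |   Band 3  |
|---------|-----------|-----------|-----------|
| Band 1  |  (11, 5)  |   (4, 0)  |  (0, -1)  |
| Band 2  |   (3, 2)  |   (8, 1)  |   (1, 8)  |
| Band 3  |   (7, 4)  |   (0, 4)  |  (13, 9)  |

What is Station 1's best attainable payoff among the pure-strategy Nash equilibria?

Both Band 1 is a pure NE (Station 1: 11 ≥ 7; Station 2: 5 ≥ 0). Station 1 gets 11.
Both Band 3 is a pure NE (Station 1: 13 ≥ 1; Station 2: 9 ≥ 4). Station 1 gets 13.
Every other cell has a profitable deviation for at least one player. Highest of {11, 13} is 13.

13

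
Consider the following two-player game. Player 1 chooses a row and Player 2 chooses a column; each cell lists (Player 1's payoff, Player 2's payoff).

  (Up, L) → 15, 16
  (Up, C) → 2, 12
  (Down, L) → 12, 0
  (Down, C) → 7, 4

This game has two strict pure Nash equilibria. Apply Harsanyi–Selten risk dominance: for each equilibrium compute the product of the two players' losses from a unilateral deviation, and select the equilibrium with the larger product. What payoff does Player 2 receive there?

At (Up, L): Player 1 loses 15 − 12 = 3 by deviating; Player 2 loses 16 − 12 = 4. Product = 3·4 = 12.
At (Down, C): Player 1 loses 7 − 2 = 5 by deviating; Player 2 loses 4 − 0 = 4. Product = 5·4 = 20.
20 > 12, so (Down, C) is risk-dominant. Player 2's payoff there is 4.

4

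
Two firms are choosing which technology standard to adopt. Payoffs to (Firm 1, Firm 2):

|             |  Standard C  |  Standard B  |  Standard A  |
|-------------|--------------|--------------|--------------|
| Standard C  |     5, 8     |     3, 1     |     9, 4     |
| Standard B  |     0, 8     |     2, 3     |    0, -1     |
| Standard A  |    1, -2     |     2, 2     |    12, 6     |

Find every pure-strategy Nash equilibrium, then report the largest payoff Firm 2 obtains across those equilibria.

Both Standard C is a pure NE (Firm 1: 5 ≥ 1; Firm 2: 8 ≥ 4). Firm 2 gets 8.
Both Standard A is a pure NE (Firm 1: 12 ≥ 9; Firm 2: 6 ≥ 2). Firm 2 gets 6.
Every other cell has a profitable deviation for at least one player. Highest of {8, 6} is 8.

8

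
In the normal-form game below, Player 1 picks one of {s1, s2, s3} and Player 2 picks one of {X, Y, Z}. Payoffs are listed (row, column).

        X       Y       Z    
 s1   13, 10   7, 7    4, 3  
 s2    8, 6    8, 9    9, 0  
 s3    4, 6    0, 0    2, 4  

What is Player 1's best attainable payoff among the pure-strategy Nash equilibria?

13

(s1, X) is a pure NE (Player 1: 13 ≥ 8; Player 2: 10 ≥ 7). Player 1 gets 13.
(s2, Y) is a pure NE (Player 1: 8 ≥ 7; Player 2: 9 ≥ 6). Player 1 gets 8.
Every other cell has a profitable deviation for at least one player. Highest of {13, 8} is 13.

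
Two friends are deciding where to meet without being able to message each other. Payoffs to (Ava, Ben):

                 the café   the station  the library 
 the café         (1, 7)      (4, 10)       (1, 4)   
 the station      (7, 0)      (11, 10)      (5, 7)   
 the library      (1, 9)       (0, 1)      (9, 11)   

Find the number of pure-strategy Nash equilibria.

Both the station: Ava gets 11 (best alternative 4); Ben gets 10 (best alternative 7). Neither deviates — NE.
Both the library: Ava gets 9 (best alternative 5); Ben gets 11 (best alternative 9). Neither deviates — NE.
Both the café is not a NE: Ava would switch to the station (7 > 1).
No other cell survives both best-response checks, so there are 2 pure NE.

2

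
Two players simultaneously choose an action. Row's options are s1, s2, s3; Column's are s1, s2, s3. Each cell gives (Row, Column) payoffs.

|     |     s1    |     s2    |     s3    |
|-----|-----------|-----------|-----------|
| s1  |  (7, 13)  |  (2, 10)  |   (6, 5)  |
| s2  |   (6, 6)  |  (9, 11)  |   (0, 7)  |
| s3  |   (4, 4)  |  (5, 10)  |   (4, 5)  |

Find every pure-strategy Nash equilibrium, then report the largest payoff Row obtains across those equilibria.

Both s1 is a pure NE (Row: 7 ≥ 6; Column: 13 ≥ 10). Row gets 7.
Both s2 is a pure NE (Row: 9 ≥ 5; Column: 11 ≥ 7). Row gets 9.
Every other cell has a profitable deviation for at least one player. Highest of {7, 9} is 9.

9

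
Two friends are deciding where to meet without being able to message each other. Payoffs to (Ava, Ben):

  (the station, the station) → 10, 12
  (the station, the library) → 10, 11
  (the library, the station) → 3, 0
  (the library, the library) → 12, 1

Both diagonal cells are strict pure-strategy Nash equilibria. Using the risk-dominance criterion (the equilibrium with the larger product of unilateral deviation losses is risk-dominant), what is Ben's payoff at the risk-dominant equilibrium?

At both the station: Ava loses 10 − 3 = 7 by deviating; Ben loses 12 − 11 = 1. Product = 7·1 = 7.
At both the library: Ava loses 12 − 10 = 2 by deviating; Ben loses 1 − 0 = 1. Product = 2·1 = 2.
7 > 2, so both the station is risk-dominant. Ben's payoff there is 12.

12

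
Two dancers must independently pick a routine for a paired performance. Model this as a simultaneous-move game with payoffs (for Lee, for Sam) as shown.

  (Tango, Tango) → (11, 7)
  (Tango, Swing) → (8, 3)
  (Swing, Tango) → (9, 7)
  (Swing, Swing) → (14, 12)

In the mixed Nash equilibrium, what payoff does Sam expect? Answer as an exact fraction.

Lee mixes with probability p on Tango, chosen so Sam is indifferent: 7p + 7(1−p) = 3p + 12(1−p) gives p = 5/9.
Sam's expected payoff is 7·5/9 + 7·4/9 = 7.

7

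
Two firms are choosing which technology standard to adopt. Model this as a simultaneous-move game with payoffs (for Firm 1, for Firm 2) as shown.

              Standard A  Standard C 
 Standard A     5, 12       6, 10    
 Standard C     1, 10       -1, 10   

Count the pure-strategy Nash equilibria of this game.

1

Both Standard A: Firm 1 gets 5 (best alternative 1); Firm 2 gets 12 (best alternative 10). Neither deviates — NE.
Both Standard C is not a NE: Firm 1 would switch to Standard A (6 > -1).
No other cell survives both best-response checks, so there is 1 pure NE.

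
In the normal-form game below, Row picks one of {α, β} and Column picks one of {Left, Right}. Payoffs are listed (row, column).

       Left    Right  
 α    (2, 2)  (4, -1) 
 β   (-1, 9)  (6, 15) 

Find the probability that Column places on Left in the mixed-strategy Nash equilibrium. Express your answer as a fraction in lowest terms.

Column's mix q on Left must make Row indifferent between α and β.
Row's payoff from α: 2q + 4(1−q). From β: (-1)q + 6(1−q).
Set equal: 3q = 2(1−q) → q = 2/5.

2/5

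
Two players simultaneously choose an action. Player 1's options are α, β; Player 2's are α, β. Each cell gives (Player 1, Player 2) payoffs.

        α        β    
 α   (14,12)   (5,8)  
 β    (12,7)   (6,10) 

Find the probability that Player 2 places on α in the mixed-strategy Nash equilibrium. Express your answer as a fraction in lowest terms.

1/3

Player 2's mix q on α must make Player 1 indifferent between α and β.
Player 1's payoff from α: 14q + 5(1−q). From β: 12q + 6(1−q).
Set equal: 2q = 1(1−q) → q = 1/3.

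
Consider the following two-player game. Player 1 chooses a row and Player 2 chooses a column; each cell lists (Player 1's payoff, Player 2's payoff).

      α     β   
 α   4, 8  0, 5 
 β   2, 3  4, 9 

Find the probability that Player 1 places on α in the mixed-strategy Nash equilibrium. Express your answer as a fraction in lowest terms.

2/3

Player 1's mix p on α must make Player 2 indifferent between α and β.
Player 2's payoff from α: 8p + 3(1−p). From β: 5p + 9(1−p).
Set equal: 3p = 6(1−p) → p = 6/9 = 2/3.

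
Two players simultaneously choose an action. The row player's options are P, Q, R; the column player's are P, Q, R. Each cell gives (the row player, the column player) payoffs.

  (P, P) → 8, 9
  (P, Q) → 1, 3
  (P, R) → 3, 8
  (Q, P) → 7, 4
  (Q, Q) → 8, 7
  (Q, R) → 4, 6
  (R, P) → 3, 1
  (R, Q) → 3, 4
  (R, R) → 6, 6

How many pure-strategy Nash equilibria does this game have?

Both P: the row player gets 8 (best alternative 7); the column player gets 9 (best alternative 8). Neither deviates — NE.
Both Q: the row player gets 8 (best alternative 3); the column player gets 7 (best alternative 6). Neither deviates — NE.
Both R: the row player gets 6 (best alternative 4); the column player gets 6 (best alternative 4). Neither deviates — NE.
(P, R) is not a NE: the row player would switch to R (6 > 3).
No other cell survives both best-response checks, so there are 3 pure NE.

3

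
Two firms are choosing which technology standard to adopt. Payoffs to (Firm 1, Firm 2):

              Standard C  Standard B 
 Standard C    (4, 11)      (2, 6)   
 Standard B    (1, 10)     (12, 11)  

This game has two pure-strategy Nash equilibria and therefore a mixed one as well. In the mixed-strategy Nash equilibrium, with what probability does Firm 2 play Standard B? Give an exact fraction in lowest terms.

Firm 2's mix q on Standard C must make Firm 1 indifferent between Standard C and Standard B.
Firm 1's payoff from Standard C: 4q + 2(1−q). From Standard B: 1q + 12(1−q).
Set equal: 3q = 10(1−q) → q = 10/13.
Probability on Standard B is 1 − 10/13 = 3/13.

3/13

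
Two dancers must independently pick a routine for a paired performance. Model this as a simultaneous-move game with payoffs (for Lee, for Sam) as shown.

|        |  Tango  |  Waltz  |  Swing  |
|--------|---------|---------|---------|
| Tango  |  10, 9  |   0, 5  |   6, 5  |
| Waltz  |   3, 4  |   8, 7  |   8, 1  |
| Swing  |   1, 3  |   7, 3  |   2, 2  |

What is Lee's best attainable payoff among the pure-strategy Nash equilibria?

Both Tango is a pure NE (Lee: 10 ≥ 3; Sam: 9 ≥ 5). Lee gets 10.
Both Waltz is a pure NE (Lee: 8 ≥ 7; Sam: 7 ≥ 4). Lee gets 8.
Every other cell has a profitable deviation for at least one player. Highest of {10, 8} is 10.

10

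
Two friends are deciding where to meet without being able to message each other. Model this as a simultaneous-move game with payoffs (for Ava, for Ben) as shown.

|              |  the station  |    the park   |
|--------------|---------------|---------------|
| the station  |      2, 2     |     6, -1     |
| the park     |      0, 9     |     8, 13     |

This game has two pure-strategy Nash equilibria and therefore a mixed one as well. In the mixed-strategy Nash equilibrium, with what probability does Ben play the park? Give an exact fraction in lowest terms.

1/2

Ben's mix q on the station must make Ava indifferent between the station and the park.
Ava's payoff from the station: 2q + 6(1−q). From the park: 0q + 8(1−q).
Set equal: 2q = 2(1−q) → q = 2/4 = 1/2.
Probability on the park is 1 − 1/2 = 1/2.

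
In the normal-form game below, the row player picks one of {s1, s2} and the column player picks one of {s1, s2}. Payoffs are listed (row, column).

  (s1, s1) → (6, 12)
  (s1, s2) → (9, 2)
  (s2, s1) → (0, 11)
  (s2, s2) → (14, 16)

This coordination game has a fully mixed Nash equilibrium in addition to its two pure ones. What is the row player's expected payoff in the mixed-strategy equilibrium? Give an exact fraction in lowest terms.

The column player mixes with probability q on s1, chosen so the row player is indifferent: 6q + 9(1−q) = 0q + 14(1−q) gives q = 5/11.
The row player's expected payoff (from either row, since indifferent) is 6·5/11 + 9·6/11 = 84/11.

84/11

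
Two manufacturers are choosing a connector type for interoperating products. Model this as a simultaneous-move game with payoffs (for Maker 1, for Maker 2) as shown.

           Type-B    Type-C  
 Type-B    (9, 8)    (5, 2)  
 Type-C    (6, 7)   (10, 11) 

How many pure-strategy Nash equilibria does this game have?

Both Type-B: Maker 1 gets 9 (best alternative 6); Maker 2 gets 8 (best alternative 2). Neither deviates — NE.
Both Type-C: Maker 1 gets 10 (best alternative 5); Maker 2 gets 11 (best alternative 7). Neither deviates — NE.
(Type-B, Type-C) is not a NE: Maker 1 would switch to Type-C (10 > 5).
No other cell survives both best-response checks, so there are 2 pure NE.

2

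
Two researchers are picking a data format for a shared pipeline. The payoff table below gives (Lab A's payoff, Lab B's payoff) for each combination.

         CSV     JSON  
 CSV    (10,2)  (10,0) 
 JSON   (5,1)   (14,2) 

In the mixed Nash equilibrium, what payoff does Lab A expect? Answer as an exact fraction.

Lab B mixes with probability q on CSV, chosen so Lab A is indifferent: 10q + 10(1−q) = 5q + 14(1−q) gives q = 4/9.
Lab A's expected payoff (from either row, since indifferent) is 10·4/9 + 10·5/9 = 10.

10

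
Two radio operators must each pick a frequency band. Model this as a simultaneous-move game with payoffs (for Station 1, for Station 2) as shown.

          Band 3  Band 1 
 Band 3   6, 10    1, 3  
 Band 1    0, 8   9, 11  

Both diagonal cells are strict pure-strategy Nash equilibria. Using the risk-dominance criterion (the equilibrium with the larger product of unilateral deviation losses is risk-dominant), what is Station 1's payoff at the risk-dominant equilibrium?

6

At both Band 3: Station 1 loses 6 − 0 = 6 by deviating; Station 2 loses 10 − 3 = 7. Product = 6·7 = 42.
At both Band 1: Station 1 loses 9 − 1 = 8 by deviating; Station 2 loses 11 − 8 = 3. Product = 8·3 = 24.
42 > 24, so both Band 3 is risk-dominant. Station 1's payoff there is 6.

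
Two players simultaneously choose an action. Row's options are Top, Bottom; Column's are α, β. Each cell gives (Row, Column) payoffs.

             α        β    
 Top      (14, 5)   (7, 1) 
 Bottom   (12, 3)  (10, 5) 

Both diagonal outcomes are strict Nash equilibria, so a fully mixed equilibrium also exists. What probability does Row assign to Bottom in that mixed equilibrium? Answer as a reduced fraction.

Row's mix p on Top must make Column indifferent between α and β.
Column's payoff from α: 5p + 3(1−p). From β: 1p + 5(1−p).
Set equal: 4p = 2(1−p) → p = 2/6 = 1/3.
Probability on Bottom is 1 − 1/3 = 2/3.

2/3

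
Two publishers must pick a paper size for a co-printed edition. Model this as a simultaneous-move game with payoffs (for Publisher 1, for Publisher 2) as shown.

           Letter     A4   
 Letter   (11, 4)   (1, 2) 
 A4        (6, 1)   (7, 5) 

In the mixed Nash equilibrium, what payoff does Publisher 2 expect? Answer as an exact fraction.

3

Publisher 1 mixes with probability p on Letter, chosen so Publisher 2 is indifferent: 4p + 1(1−p) = 2p + 5(1−p) gives p = 2/3.
Publisher 2's expected payoff is 4·2/3 + 1·1/3 = 3.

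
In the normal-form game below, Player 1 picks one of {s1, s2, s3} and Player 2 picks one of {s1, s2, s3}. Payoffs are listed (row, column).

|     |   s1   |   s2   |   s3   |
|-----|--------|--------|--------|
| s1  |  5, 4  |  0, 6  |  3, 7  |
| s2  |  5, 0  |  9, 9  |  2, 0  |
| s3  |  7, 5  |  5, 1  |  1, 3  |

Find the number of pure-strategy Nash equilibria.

(s1, s3): Player 1 gets 3 (best alternative 2); Player 2 gets 7 (best alternative 6). Neither deviates — NE.
Both s2: Player 1 gets 9 (best alternative 5); Player 2 gets 9 (best alternative 0). Neither deviates — NE.
(s3, s1): Player 1 gets 7 (best alternative 5); Player 2 gets 5 (best alternative 3). Neither deviates — NE.
Both s3 is not a NE: Player 1 would switch to s1 (3 > 1).
No other cell survives both best-response checks, so there are 3 pure NE.

3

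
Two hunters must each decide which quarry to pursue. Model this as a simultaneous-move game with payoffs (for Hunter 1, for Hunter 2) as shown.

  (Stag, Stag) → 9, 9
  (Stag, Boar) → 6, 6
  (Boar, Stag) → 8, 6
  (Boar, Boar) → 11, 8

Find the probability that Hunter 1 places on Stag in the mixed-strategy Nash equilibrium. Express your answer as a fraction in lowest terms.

Hunter 1's mix p on Stag must make Hunter 2 indifferent between Stag and Boar.
Hunter 2's payoff from Stag: 9p + 6(1−p). From Boar: 6p + 8(1−p).
Set equal: 3p = 2(1−p) → p = 2/5.

2/5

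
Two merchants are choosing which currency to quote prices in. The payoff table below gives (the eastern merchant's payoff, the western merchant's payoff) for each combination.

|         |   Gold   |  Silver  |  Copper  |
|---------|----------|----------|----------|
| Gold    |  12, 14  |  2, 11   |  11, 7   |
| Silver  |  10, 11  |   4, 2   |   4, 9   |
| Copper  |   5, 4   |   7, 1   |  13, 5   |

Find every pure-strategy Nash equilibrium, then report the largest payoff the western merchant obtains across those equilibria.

14

Both Gold is a pure NE (the eastern merchant: 12 ≥ 10; the western merchant: 14 ≥ 11). The western merchant gets 14.
Both Copper is a pure NE (the eastern merchant: 13 ≥ 11; the western merchant: 5 ≥ 4). The western merchant gets 5.
Every other cell has a profitable deviation for at least one player. Highest of {14, 5} is 14.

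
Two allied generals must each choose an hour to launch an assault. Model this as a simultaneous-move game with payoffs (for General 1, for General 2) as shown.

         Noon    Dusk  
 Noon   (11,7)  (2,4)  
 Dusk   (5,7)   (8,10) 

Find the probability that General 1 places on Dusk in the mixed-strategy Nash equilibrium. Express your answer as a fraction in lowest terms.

General 1's mix p on Noon must make General 2 indifferent between Noon and Dusk.
General 2's payoff from Noon: 7p + 7(1−p). From Dusk: 4p + 10(1−p).
Set equal: 3p = 3(1−p) → p = 3/6 = 1/2.
Probability on Dusk is 1 − 1/2 = 1/2.

1/2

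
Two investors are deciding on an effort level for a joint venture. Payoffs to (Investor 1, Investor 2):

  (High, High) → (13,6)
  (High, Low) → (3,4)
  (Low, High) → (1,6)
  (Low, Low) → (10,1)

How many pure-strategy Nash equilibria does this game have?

1

Both High: Investor 1 gets 13 (best alternative 1); Investor 2 gets 6 (best alternative 4). Neither deviates — NE.
Both Low is not a NE: Investor 2 would switch to High (6 > 1).
No other cell survives both best-response checks, so there is 1 pure NE.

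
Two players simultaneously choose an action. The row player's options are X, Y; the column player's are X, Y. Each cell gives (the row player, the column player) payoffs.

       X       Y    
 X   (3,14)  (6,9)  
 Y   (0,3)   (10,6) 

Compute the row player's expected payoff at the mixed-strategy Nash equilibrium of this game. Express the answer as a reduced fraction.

The column player mixes with probability q on X, chosen so the row player is indifferent: 3q + 6(1−q) = 0q + 10(1−q) gives q = 4/7.
The row player's expected payoff (from either row, since indifferent) is 3·4/7 + 6·3/7 = 30/7.

30/7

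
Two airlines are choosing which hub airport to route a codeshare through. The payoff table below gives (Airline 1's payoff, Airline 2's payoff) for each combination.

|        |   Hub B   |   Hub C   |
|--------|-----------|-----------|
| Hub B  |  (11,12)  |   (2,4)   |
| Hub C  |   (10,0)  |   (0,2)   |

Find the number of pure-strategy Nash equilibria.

Both Hub B: Airline 1 gets 11 (best alternative 10); Airline 2 gets 12 (best alternative 4). Neither deviates — NE.
Both Hub C is not a NE: Airline 1 would switch to Hub B (2 > 0).
No other cell survives both best-response checks, so there is 1 pure NE.

1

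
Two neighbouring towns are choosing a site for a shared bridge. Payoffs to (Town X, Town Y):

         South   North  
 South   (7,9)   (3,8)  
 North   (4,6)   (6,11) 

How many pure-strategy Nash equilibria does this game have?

2

Both South: Town X gets 7 (best alternative 4); Town Y gets 9 (best alternative 8). Neither deviates — NE.
Both North: Town X gets 6 (best alternative 3); Town Y gets 11 (best alternative 6). Neither deviates — NE.
(North, South) is not a NE: Town X would switch to South (7 > 4).
No other cell survives both best-response checks, so there are 2 pure NE.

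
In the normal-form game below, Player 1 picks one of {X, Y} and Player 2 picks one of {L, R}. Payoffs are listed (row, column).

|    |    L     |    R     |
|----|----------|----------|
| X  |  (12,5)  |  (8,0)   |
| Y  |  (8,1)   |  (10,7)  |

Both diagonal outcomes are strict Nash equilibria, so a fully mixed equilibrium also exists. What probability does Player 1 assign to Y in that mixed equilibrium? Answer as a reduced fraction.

Player 1's mix p on X must make Player 2 indifferent between L and R.
Player 2's payoff from L: 5p + 1(1−p). From R: 0p + 7(1−p).
Set equal: 5p = 6(1−p) → p = 6/11.
Probability on Y is 1 − 6/11 = 5/11.

5/11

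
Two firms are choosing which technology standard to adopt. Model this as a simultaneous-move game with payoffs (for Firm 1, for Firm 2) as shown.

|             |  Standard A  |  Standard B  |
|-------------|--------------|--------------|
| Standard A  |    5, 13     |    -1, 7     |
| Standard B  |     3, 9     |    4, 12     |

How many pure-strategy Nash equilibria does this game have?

2

Both Standard A: Firm 1 gets 5 (best alternative 3); Firm 2 gets 13 (best alternative 7). Neither deviates — NE.
Both Standard B: Firm 1 gets 4 (best alternative -1); Firm 2 gets 12 (best alternative 9). Neither deviates — NE.
(Standard A, Standard B) is not a NE: Firm 1 would switch to Standard B (4 > -1).
No other cell survives both best-response checks, so there are 2 pure NE.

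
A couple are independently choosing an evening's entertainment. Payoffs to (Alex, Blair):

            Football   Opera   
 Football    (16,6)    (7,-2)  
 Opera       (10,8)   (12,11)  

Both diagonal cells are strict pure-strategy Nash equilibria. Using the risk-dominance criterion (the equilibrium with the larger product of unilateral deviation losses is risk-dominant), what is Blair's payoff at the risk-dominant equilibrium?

At both Football: Alex loses 16 − 10 = 6 by deviating; Blair loses 6 − (-2) = 8. Product = 6·8 = 48.
At both Opera: Alex loses 12 − 7 = 5 by deviating; Blair loses 11 − 8 = 3. Product = 5·3 = 15.
48 > 15, so both Football is risk-dominant. Blair's payoff there is 6.

6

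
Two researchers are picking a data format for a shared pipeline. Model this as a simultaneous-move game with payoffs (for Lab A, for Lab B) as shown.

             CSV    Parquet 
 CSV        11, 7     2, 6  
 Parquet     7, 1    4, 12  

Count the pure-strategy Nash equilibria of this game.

2

Both CSV: Lab A gets 11 (best alternative 7); Lab B gets 7 (best alternative 6). Neither deviates — NE.
Both Parquet: Lab A gets 4 (best alternative 2); Lab B gets 12 (best alternative 1). Neither deviates — NE.
(CSV, Parquet) is not a NE: Lab A would switch to Parquet (4 > 2).
No other cell survives both best-response checks, so there are 2 pure NE.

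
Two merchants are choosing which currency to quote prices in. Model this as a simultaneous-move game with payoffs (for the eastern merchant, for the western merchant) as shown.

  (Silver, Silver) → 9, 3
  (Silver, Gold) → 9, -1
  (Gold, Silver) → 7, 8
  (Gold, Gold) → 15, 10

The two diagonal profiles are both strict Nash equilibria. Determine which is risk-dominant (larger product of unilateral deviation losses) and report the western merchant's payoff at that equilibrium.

At both Silver: the eastern merchant loses 9 − 7 = 2 by deviating; the western merchant loses 3 − (-1) = 4. Product = 2·4 = 8.
At both Gold: the eastern merchant loses 15 − 9 = 6 by deviating; the western merchant loses 10 − 8 = 2. Product = 6·2 = 12.
12 > 8, so both Gold is risk-dominant. The western merchant's payoff there is 10.

10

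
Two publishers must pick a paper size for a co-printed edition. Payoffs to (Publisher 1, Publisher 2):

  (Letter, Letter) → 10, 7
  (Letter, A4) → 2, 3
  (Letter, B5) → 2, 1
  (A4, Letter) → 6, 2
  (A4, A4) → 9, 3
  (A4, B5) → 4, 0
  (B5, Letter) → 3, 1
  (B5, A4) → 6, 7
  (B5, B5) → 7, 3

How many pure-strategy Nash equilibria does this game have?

Both Letter: Publisher 1 gets 10 (best alternative 6); Publisher 2 gets 7 (best alternative 3). Neither deviates — NE.
Both A4: Publisher 1 gets 9 (best alternative 6); Publisher 2 gets 3 (best alternative 2). Neither deviates — NE.
Both B5 is not a NE: Publisher 2 would switch to A4 (7 > 3).
No other cell survives both best-response checks, so there are 2 pure NE.

2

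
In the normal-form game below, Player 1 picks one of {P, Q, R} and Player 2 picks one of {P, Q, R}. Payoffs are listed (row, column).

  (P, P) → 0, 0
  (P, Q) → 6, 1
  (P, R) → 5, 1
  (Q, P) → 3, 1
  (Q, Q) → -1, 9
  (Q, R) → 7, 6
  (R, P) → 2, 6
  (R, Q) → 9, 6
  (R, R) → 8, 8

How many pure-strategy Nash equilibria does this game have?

Both R: Player 1 gets 8 (best alternative 7); Player 2 gets 8 (best alternative 6). Neither deviates — NE.
Both P is not a NE: Player 1 would switch to Q (3 > 0).
No other cell survives both best-response checks, so there is 1 pure NE.

1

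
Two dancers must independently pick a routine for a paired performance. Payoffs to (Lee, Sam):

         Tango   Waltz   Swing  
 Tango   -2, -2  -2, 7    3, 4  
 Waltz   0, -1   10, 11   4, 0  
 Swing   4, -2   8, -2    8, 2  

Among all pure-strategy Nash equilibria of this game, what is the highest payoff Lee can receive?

10

Both Waltz is a pure NE (Lee: 10 ≥ 8; Sam: 11 ≥ 0). Lee gets 10.
Both Swing is a pure NE (Lee: 8 ≥ 4; Sam: 2 ≥ -2). Lee gets 8.
Every other cell has a profitable deviation for at least one player. Highest of {10, 8} is 10.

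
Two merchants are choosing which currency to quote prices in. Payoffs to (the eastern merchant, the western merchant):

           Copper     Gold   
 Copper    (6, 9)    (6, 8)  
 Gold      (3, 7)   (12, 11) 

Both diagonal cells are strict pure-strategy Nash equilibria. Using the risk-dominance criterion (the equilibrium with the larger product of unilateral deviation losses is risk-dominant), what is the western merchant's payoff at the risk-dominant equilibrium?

11

At both Copper: the eastern merchant loses 6 − 3 = 3 by deviating; the western merchant loses 9 − 8 = 1. Product = 3·1 = 3.
At both Gold: the eastern merchant loses 12 − 6 = 6 by deviating; the western merchant loses 11 − 7 = 4. Product = 6·4 = 24.
24 > 3, so both Gold is risk-dominant. The western merchant's payoff there is 11.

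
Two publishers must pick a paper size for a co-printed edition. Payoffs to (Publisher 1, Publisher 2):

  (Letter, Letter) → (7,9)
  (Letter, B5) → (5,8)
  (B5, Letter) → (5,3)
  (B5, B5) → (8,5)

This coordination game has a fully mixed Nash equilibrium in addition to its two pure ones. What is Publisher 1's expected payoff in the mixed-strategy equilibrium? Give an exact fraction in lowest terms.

31/5

Publisher 2 mixes with probability q on Letter, chosen so Publisher 1 is indifferent: 7q + 5(1−q) = 5q + 8(1−q) gives q = 3/5.
Publisher 1's expected payoff (from either row, since indifferent) is 7·3/5 + 5·2/5 = 31/5.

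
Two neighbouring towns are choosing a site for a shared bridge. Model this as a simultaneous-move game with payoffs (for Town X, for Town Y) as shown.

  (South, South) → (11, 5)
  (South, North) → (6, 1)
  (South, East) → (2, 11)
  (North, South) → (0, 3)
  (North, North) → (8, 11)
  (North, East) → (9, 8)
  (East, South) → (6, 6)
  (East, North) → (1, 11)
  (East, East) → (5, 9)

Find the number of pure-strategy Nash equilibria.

1

Both North: Town X gets 8 (best alternative 6); Town Y gets 11 (best alternative 8). Neither deviates — NE.
Both South is not a NE: Town Y would switch to East (11 > 5).
No other cell survives both best-response checks, so there is 1 pure NE.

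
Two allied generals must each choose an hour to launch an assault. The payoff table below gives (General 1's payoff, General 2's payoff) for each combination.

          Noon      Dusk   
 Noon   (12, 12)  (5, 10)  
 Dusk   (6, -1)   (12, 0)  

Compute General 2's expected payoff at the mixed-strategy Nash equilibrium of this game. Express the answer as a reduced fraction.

General 1 mixes with probability p on Noon, chosen so General 2 is indifferent: 12p + (-1)(1−p) = 10p + 0(1−p) gives p = 1/3.
General 2's expected payoff is 12·1/3 + (-1)·2/3 = 10/3.

10/3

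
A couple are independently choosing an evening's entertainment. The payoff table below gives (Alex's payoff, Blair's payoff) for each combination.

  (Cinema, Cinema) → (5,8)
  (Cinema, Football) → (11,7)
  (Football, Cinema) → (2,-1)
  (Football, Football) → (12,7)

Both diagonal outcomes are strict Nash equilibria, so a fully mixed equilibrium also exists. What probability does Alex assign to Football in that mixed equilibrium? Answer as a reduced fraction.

Alex's mix p on Cinema must make Blair indifferent between Cinema and Football.
Blair's payoff from Cinema: 8p + (-1)(1−p). From Football: 7p + 7(1−p).
Set equal: 1p = 8(1−p) → p = 8/9.
Probability on Football is 1 − 8/9 = 1/9.

1/9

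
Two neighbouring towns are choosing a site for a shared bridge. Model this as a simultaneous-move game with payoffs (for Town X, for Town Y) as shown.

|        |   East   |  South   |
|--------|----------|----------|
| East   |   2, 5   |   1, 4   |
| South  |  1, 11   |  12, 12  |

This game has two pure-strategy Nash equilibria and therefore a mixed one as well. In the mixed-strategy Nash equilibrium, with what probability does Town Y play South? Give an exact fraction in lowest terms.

Town Y's mix q on East must make Town X indifferent between East and South.
Town X's payoff from East: 2q + 1(1−q). From South: 1q + 12(1−q).
Set equal: 1q = 11(1−q) → q = 11/12.
Probability on South is 1 − 11/12 = 1/12.

1/12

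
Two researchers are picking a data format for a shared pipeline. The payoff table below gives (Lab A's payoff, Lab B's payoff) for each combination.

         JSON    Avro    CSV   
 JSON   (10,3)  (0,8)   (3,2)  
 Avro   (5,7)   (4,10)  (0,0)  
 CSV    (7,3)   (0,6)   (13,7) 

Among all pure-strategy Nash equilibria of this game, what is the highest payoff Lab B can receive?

10

Both Avro is a pure NE (Lab A: 4 ≥ 0; Lab B: 10 ≥ 7). Lab B gets 10.
Both CSV is a pure NE (Lab A: 13 ≥ 3; Lab B: 7 ≥ 6). Lab B gets 7.
Every other cell has a profitable deviation for at least one player. Highest of {10, 7} is 10.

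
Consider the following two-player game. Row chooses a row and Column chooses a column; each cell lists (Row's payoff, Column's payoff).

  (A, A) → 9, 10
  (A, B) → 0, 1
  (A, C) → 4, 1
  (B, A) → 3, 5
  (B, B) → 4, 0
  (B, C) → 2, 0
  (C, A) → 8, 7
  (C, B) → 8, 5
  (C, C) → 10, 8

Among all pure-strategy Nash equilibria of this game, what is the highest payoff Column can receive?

10

Both A is a pure NE (Row: 9 ≥ 8; Column: 10 ≥ 1). Column gets 10.
Both C is a pure NE (Row: 10 ≥ 4; Column: 8 ≥ 7). Column gets 8.
Every other cell has a profitable deviation for at least one player. Highest of {10, 8} is 10.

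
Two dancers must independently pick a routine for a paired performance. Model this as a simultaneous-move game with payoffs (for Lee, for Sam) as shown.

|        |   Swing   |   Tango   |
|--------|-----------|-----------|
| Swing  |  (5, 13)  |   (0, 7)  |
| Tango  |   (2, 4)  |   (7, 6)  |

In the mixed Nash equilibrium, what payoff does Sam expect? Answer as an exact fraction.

25/4

Lee mixes with probability p on Swing, chosen so Sam is indifferent: 13p + 4(1−p) = 7p + 6(1−p) gives p = 1/4.
Sam's expected payoff is 13·1/4 + 4·3/4 = 25/4.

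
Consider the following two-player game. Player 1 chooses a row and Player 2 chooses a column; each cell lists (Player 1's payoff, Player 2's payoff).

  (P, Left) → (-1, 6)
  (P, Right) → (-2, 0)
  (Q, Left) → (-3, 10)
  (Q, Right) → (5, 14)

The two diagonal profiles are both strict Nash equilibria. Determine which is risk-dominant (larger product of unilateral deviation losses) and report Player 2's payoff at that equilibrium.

14

At (P, Left): Player 1 loses -1 − (-3) = 2 by deviating; Player 2 loses 6 − 0 = 6. Product = 2·6 = 12.
At (Q, Right): Player 1 loses 5 − (-2) = 7 by deviating; Player 2 loses 14 − 10 = 4. Product = 7·4 = 28.
28 > 12, so (Q, Right) is risk-dominant. Player 2's payoff there is 14.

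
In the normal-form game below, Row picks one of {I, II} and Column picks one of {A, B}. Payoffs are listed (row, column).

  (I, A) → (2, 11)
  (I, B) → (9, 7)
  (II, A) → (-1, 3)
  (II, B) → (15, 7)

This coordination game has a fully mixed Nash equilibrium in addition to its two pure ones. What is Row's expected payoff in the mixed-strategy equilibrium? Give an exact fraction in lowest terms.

Column mixes with probability q on A, chosen so Row is indifferent: 2q + 9(1−q) = (-1)q + 15(1−q) gives q = 2/3.
Row's expected payoff (from either row, since indifferent) is 2·2/3 + 9·1/3 = 13/3.

13/3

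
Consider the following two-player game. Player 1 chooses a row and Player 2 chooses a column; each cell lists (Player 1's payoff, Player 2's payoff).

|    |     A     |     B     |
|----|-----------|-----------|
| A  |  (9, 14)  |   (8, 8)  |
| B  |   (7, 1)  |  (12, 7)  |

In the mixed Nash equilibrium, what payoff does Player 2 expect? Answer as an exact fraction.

Player 1 mixes with probability p on A, chosen so Player 2 is indifferent: 14p + 1(1−p) = 8p + 7(1−p) gives p = 1/2.
Player 2's expected payoff is 14·1/2 + 1·1/2 = 15/2.

15/2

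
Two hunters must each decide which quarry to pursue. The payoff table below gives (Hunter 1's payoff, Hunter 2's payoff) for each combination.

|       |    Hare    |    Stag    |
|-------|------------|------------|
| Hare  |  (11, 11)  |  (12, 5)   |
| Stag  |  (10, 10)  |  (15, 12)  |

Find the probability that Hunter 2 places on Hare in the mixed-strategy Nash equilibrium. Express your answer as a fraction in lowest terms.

3/4

Hunter 2's mix q on Hare must make Hunter 1 indifferent between Hare and Stag.
Hunter 1's payoff from Hare: 11q + 12(1−q). From Stag: 10q + 15(1−q).
Set equal: 1q = 3(1−q) → q = 3/4.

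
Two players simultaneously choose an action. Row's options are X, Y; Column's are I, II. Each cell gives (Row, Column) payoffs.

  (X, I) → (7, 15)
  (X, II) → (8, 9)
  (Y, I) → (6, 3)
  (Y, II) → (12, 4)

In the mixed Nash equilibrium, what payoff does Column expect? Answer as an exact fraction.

33/7

Row mixes with probability p on X, chosen so Column is indifferent: 15p + 3(1−p) = 9p + 4(1−p) gives p = 1/7.
Column's expected payoff is 15·1/7 + 3·6/7 = 33/7.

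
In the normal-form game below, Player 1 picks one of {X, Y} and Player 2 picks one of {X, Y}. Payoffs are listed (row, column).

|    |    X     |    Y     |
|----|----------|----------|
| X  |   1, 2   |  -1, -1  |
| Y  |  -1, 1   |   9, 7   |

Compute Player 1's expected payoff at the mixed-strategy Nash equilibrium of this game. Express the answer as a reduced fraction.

Player 2 mixes with probability q on X, chosen so Player 1 is indifferent: 1q + (-1)(1−q) = (-1)q + 9(1−q) gives q = 5/6.
Player 1's expected payoff (from either row, since indifferent) is 1·5/6 + (-1)·1/6 = 2/3.

2/3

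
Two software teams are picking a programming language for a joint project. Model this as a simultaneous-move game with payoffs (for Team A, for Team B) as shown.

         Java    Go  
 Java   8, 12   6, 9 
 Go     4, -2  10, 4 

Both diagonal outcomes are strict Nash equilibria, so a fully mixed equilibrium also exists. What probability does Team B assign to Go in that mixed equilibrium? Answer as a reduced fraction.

Team B's mix q on Java must make Team A indifferent between Java and Go.
Team A's payoff from Java: 8q + 6(1−q). From Go: 4q + 10(1−q).
Set equal: 4q = 4(1−q) → q = 4/8 = 1/2.
Probability on Go is 1 − 1/2 = 1/2.

1/2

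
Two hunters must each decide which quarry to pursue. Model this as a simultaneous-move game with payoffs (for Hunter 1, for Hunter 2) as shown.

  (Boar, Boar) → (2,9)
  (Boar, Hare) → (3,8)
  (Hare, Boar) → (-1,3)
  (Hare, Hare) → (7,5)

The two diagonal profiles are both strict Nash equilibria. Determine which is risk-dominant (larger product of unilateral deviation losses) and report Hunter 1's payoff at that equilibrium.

7

At both Boar: Hunter 1 loses 2 − (-1) = 3 by deviating; Hunter 2 loses 9 − 8 = 1. Product = 3·1 = 3.
At both Hare: Hunter 1 loses 7 − 3 = 4 by deviating; Hunter 2 loses 5 − 3 = 2. Product = 4·2 = 8.
8 > 3, so both Hare is risk-dominant. Hunter 1's payoff there is 7.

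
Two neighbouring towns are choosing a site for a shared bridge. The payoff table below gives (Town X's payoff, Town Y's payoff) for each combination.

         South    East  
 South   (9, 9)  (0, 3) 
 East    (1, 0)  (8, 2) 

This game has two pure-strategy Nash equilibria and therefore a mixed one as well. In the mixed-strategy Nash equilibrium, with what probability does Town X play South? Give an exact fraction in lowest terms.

1/4

Town X's mix p on South must make Town Y indifferent between South and East.
Town Y's payoff from South: 9p + 0(1−p). From East: 3p + 2(1−p).
Set equal: 6p = 2(1−p) → p = 2/8 = 1/4.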